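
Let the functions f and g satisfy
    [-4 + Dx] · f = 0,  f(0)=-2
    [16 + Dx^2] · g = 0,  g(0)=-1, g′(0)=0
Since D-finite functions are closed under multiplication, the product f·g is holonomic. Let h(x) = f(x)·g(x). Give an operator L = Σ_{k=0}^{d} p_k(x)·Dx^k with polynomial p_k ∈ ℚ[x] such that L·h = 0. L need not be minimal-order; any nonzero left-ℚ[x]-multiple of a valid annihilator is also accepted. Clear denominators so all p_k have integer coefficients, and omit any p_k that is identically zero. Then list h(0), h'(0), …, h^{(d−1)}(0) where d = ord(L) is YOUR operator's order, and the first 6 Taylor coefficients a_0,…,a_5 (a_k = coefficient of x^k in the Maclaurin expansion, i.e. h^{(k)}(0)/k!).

f: a_k = -2, -8, -16, -64/3, -64/3, -256/15, …
g: a_k = -1, 0, 8, 0, -32/3, 0, …
h₀=f·g: eliminate ⇒ L₀, order ≤ 1·2.
L = 32 - 8·Dx + Dx^2  (order 2).
h: a_k = 2, 8, 0, -128/3, -256/3, -1024/15, …
ICs: h(0) = 2, h′(0) = 8.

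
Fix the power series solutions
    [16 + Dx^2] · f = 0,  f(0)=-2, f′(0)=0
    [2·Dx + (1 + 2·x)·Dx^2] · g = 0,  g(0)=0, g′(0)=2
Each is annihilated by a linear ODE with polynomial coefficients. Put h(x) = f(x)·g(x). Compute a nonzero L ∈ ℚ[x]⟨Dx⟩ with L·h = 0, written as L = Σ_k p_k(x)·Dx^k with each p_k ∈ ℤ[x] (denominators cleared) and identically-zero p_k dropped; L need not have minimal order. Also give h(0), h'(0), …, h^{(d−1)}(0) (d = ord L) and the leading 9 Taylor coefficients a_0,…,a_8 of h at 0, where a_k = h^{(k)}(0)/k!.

L = (2688 + 27648·x + 93184·x^2 + 131072·x^3 + 65536·x^4) + (896 + 5888·x + 12288·x^2 + 8192·x^3)·Dx + (408 + 3712·x + 11904·x^2 + 16384·x^3 + 8192·x^4)·Dx^2 + (56 + 368·x + 768·x^2 + 512·x^3)·Dx^3 + (15 + 124·x + 380·x^2 + 512·x^3 + 256·x^4)·Dx^4  (order 4).
h: a_k = 0, -4, 4, 80/3, -24, -64/5, 0, 3328/105, -1984/45, …
ICs: h(0) = 0, h′(0) = -4, h′′(0) = 8, h′′′(0) = 160.

f: a_k = -2, 0, 16, 0, -64/3, 0, 512/45, 0, -1024/315, …
g: a_k = 0, 2, -2, 8/3, -4, 32/5, -32/3, 128/7, -32, …
L₀ := L_f ⊗_s L_g (sym. prod.), ord ≤ 4.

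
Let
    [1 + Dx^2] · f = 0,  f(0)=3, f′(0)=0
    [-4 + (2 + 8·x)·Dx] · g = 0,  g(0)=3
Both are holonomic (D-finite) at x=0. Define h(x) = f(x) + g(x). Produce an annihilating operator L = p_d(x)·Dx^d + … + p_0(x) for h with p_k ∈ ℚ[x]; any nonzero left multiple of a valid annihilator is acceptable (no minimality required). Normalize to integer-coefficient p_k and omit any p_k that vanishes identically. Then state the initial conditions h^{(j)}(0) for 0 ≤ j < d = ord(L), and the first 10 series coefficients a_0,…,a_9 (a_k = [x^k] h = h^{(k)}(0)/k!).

f: a_k = 3, 0, -3/2, 0, 1/8, 0, -1/240, 0, 1/13440, 0, …
g: a_k = 3, 6, -6, 12, -30, 84, -252, 792, -2574, 8580, …
L₀ := lclm(L_f,L_g); ord L₀ ≤ 2+1.
L = (-26 - 16·x - 32·x^2) + (-3 - 4·x + 48·x^2 + 64·x^3)·Dx + (-26 - 16·x - 32·x^2)·Dx^2 + (-3 - 4·x + 48·x^2 + 64·x^3)·Dx^3  (order 3).
h: a_k = 6, 6, -15/2, 12, -239/8, 84, -60481/240, 792, -34594559/13440, 8580, …
ICs: h(0) = 6, h′(0) = 6, h′′(0) = -15.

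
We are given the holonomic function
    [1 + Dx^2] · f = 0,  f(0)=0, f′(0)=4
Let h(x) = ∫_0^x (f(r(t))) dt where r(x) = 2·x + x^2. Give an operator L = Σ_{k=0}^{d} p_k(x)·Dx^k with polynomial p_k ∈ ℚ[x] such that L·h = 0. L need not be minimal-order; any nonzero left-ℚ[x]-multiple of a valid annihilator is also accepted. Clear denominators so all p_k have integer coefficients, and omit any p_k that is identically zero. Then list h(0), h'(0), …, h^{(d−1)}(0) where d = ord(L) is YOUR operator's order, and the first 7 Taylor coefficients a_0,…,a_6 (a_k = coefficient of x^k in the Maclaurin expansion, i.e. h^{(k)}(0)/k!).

L = (4 + 12·x + 12·x^2 + 4·x^3)·Dx - Dx^2 + (1 + x)·Dx^3  (order 3).
h: a_k = 0, 0, 4, 4/3, -4/3, -8/5, -22/45, …
ICs: h(0) = 0, h′(0) = 0, h′′(0) = 8.

f: a_k = 0, 4, 0, -2/3, 0, 1/30, 0, …
Change of var in L_f (x↦r) gives L₀.
Integrate: L := L₀·Dx.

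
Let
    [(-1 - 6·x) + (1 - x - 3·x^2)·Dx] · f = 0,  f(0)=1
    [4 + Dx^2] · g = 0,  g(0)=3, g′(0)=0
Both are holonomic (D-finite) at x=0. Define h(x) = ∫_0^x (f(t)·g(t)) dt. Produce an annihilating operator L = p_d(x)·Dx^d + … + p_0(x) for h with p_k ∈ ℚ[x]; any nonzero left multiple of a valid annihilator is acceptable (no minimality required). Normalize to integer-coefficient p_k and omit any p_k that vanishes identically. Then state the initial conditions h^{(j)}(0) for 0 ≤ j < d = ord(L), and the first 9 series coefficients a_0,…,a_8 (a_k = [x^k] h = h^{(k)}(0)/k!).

L = (2 + 4·x + 12·x^2)·Dx + (2 + 12·x)·Dx^2 + (-1 + x + 3·x^2)·Dx^3  (order 3).
h: a_k = 0, 3, 3/2, 2, 15/4, 7, 40/3, 2771/105, 6371/120, …
ICs: h(0) = 0, h′(0) = 3, h′′(0) = 3.

f: a_k = 1, 1, 4, 7, 19, 40, 97, 217, 508, …
g: a_k = 3, 0, -6, 0, 2, 0, -4/15, 0, 2/105, …
f·g: L₀ = L_f ⊗_s L_g, ord ≤ 1·2.
h=∫h₀ ⇒ L = L₀·Dx.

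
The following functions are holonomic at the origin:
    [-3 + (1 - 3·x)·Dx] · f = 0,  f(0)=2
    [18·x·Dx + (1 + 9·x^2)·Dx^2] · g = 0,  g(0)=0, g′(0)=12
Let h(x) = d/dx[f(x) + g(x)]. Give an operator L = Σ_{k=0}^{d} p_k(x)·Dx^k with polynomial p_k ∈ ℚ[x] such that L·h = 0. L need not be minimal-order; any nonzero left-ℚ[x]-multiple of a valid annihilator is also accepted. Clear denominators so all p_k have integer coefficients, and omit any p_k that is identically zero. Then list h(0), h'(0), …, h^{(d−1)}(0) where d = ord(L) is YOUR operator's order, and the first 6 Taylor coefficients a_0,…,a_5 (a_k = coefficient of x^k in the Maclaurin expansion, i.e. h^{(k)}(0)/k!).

f: a_k = 2, 6, 18, 54, 162, 486, …
g: a_k = 0, 12, 0, -36, 0, 972/5, …
h₀=f+g: left-lcm gives L₀, ord ≤ 3.
Differentiate: ansatz ord ≤ ord L₀ ⇒ L.
L = (-18 + 216·x + 486·x^2) + (12 - 18·x + 108·x^2 + 486·x^3)·Dx + (-1 + 81·x^4)·Dx^2  (order 2).
h: a_k = 18, 36, 54, 648, 3402, 8748, …
ICs: h(0) = 18, h′(0) = 36.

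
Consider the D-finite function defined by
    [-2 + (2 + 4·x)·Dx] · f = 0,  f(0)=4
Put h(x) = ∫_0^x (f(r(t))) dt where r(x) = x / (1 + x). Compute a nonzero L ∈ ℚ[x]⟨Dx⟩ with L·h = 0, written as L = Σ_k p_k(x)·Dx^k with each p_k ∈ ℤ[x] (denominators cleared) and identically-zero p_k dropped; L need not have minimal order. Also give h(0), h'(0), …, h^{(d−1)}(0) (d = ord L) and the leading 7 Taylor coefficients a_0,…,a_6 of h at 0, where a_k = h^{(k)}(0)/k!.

L = -Dx + (1 + 4·x + 3·x^2)·Dx^2  (order 2).
h: a_k = 0, 4, 2, -2, 5/2, -37/10, 25/4, …
ICs: h(0) = 0, h′(0) = 4.

f: a_k = 4, 4, -2, 2, -5/2, 7/2, -21/4, …
f∘r: x↦r, Dx↦Dx/r' in L_f ⇒ L₀.
Integrate: L := L₀·Dx.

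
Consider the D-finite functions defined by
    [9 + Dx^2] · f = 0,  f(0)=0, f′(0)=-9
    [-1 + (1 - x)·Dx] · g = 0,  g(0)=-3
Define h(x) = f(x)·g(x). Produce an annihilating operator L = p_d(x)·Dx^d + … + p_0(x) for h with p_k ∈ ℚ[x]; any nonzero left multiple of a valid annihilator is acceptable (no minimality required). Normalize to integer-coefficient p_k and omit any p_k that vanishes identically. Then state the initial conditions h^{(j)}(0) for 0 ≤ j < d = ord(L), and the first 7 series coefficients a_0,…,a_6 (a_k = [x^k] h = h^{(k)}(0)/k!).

L = (-9 + 9·x) + 2·Dx + (-1 + x)·Dx^2  (order 2).
h: a_k = 0, 27, 27, -27/2, -27/2, 189/40, 189/40, …
ICs: h(0) = 0, h′(0) = 27.

f: a_k = 0, -9, 0, 27/2, 0, -243/40, 0, …
g: a_k = -3, -3, -3, -3, -3, -3, -3, …
h₀=f·g: eliminate ⇒ L₀, order ≤ 2·1.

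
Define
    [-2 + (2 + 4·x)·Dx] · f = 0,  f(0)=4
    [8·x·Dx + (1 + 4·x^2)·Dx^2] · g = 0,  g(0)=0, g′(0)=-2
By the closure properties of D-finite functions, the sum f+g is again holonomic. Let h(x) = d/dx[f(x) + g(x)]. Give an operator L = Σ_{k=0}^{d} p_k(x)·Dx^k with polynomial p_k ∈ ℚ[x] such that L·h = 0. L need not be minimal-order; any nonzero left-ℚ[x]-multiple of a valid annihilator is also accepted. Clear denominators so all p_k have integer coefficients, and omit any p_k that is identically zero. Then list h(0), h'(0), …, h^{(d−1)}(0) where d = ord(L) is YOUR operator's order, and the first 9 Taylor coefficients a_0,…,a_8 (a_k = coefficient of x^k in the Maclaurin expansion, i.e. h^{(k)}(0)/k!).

f: a_k = 4, 4, -2, 2, -5/2, 7/2, -21/4, 33/4, -429/32, …
g: a_k = 0, -2, 0, 8/3, 0, -32/5, 0, 128/7, 0, …
h₀=f+g: left-lcm gives L₀, ord ≤ 3.
Differentiate: ansatz ord ≤ ord L₀ ⇒ L.
L = (-8 - 40·x + 96·x^2 + 96·x^3) + (-11 - 32·x + 40·x^2 + 384·x^3 + 336·x^4)·Dx + (-1 + 6·x + 24·x^2 + 48·x^3 + 112·x^4 + 96·x^5)·Dx^2  (order 2).
h: a_k = 2, -4, 14, -10, -29/2, -63/2, 743/4, -429/4, -9949/32, …
ICs: h(0) = 2, h′(0) = -4.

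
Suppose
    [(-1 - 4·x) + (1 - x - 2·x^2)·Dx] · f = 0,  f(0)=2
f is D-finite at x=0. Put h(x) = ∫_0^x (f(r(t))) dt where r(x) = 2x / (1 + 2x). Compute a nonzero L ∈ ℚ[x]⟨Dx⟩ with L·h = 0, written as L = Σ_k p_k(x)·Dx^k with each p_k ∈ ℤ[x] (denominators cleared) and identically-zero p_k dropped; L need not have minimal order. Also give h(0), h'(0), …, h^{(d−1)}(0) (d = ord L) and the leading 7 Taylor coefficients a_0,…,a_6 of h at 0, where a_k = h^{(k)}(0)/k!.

f: a_k = 2, 2, 6, 10, 22, 42, 86, …
h₀=f(r): pull back L_f along r ⇒ L₀.
h=∫₀ˣh₀: take L = L₀·Dx.
L = (2 + 20·x)·Dx + (-1 - 4·x + 4·x^2 + 16·x^3)·Dx^2  (order 2).
h: a_k = 0, 2, 2, 16/3, 0, 128/5, -128/3, …
ICs: h(0) = 0, h′(0) = 2.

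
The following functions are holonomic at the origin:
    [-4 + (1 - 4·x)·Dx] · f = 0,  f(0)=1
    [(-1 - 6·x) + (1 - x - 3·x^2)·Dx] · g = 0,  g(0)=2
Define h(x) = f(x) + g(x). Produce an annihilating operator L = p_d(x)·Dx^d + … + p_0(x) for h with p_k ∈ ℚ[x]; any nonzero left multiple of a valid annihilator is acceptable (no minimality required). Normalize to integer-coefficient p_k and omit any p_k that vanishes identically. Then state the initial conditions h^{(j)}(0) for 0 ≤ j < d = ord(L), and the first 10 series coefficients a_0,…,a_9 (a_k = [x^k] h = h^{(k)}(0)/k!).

L = (-72·x + 72·x^2 - 96·x^3) + (8 - 6·x - 66·x^2 + 112·x^3 - 192·x^4)·Dx + (-1 + 7·x - 15·x^2 + 10·x^3 + 20·x^4 - 48·x^5)·Dx^2  (order 2).
h: a_k = 3, 6, 24, 78, 294, 1104, 4290, 16818, 66552, 264462, …
ICs: h(0) = 3, h′(0) = 6.

f: a_k = 1, 4, 16, 64, 256, 1024, 4096, 16384, 65536, 262144, …
g: a_k = 2, 2, 8, 14, 38, 80, 194, 434, 1016, 2318, …
f+g: L₀ = lclm(L_f,L_g), ord ≤ 1+1.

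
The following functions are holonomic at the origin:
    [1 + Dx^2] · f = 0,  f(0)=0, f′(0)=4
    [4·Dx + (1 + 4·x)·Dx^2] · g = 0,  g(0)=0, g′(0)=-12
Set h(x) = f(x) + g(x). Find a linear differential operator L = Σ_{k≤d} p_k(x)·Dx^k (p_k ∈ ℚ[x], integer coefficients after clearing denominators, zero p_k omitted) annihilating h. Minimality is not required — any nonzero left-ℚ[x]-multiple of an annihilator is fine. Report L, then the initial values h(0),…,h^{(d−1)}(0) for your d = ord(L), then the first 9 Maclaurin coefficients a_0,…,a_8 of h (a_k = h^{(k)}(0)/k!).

f: a_k = 0, 4, 0, -2/3, 0, 1/30, 0, -1/1260, 0, …
g: a_k = 0, -12, 24, -64, 192, -3072/5, 2048, -49152/7, 24576, …
Sum ⇒ L₀ = lclm(L_f,L_g) in ℚ(x)⟨Dx⟩.
L = (388 + 32·x + 64·x^2)·Dx + (33 + 140·x + 48·x^2 + 64·x^3)·Dx^2 + (388 + 32·x + 64·x^2)·Dx^3 + (33 + 140·x + 48·x^2 + 64·x^3)·Dx^4  (order 4).
h: a_k = 0, -8, 24, -194/3, 192, -18431/30, 2048, -8847361/1260, 24576, …
ICs: h(0) = 0, h′(0) = -8, h′′(0) = 48, h′′′(0) = -388.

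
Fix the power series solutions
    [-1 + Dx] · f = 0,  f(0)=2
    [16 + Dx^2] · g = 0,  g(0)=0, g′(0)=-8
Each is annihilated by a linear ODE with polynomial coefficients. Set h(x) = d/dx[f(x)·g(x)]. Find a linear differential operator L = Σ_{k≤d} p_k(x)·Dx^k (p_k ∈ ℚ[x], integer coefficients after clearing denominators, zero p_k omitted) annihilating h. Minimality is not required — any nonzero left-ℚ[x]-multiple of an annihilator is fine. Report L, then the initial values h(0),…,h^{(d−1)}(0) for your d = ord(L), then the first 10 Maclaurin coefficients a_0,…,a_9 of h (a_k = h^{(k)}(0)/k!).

L = 17 - 2·Dx + Dx^2  (order 2).
h: a_k = -16, -32, 104, 160, -202/3, -2444/15, -727/45, 184/3, 50999/2520, -113221/11340, …
ICs: h(0) = -16, h′(0) = -32.

f: a_k = 2, 2, 1, 1/3, 1/12, 1/60, 1/360, 1/2520, 1/20160, 1/181440, …
g: a_k = 0, -8, 0, 64/3, 0, -256/15, 0, 2048/315, 0, -4096/2835, …
h₀=f·g: eliminate ⇒ L₀, order ≤ 1·2.
h₀' ⇒ L via d/dx closure of L₀.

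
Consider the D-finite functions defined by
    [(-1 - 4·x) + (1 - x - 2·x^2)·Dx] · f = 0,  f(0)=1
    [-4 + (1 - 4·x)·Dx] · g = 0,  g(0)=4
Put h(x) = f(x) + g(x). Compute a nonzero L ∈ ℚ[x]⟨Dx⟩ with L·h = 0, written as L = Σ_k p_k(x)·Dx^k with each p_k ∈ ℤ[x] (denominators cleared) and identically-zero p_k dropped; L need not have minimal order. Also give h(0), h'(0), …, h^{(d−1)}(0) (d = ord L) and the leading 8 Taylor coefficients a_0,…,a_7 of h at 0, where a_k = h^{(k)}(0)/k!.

f: a_k = 1, 1, 3, 5, 11, 21, 43, 85, …
g: a_k = 4, 16, 64, 256, 1024, 4096, 16384, 65536, …
Weyl lclm of L_f,L_g ⇒ L₀ (ord ≤ 2).
L = (-8 - 144·x + 96·x^2 - 128·x^3) + (26 - 28·x - 120·x^2 + 128·x^3 - 256·x^4)·Dx + (-3 + 19·x - 34·x^2 + 24·x^3 + 16·x^4 - 64·x^5)·Dx^2  (order 2).
h: a_k = 5, 17, 67, 261, 1035, 4117, 16427, 65621, …
ICs: h(0) = 5, h′(0) = 17.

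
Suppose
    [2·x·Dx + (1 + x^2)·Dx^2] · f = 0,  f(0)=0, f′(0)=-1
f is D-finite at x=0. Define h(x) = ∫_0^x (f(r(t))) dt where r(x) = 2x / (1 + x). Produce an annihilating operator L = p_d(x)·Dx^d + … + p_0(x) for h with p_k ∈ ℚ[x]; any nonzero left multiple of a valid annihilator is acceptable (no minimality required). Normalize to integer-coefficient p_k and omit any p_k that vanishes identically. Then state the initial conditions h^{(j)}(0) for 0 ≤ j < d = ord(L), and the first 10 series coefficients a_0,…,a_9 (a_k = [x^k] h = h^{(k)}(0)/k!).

f: a_k = 0, -1, 0, 1/3, 0, -1/5, 0, 1/7, 0, -1/9, …
h₀=f(r): pull back L_f along r ⇒ L₀.
∫: right-multiply L₀ by Dx.
L = (2 + 10·x)·Dx^2 + (1 + 2·x + 5·x^2)·Dx^3  (order 3).
h: a_k = 0, 0, -1, 2/3, 1/6, -6/5, 19/15, 22/21, -139/28, 14/3, …
ICs: h(0) = 0, h′(0) = 0, h′′(0) = -2.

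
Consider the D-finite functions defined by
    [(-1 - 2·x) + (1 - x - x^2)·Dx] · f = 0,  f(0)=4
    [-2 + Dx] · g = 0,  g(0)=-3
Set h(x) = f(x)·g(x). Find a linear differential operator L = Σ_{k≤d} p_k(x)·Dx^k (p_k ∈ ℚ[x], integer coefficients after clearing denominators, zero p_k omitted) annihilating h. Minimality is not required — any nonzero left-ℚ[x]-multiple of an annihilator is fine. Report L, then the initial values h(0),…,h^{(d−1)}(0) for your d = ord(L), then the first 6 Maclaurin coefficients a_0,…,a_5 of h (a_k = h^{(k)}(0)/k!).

L = (3 - 2·x^2) + (-1 + x + x^2)·Dx  (order 1).
h: a_k = -12, -36, -72, -124, -204, -1656/5, …
ICs: h(0) = -12.

f: a_k = 4, 4, 8, 12, 20, 32, …
g: a_k = -3, -6, -6, -4, -2, -4/5, …
Sym-product of L_f,L_g gives L₀ (≤ ord 1).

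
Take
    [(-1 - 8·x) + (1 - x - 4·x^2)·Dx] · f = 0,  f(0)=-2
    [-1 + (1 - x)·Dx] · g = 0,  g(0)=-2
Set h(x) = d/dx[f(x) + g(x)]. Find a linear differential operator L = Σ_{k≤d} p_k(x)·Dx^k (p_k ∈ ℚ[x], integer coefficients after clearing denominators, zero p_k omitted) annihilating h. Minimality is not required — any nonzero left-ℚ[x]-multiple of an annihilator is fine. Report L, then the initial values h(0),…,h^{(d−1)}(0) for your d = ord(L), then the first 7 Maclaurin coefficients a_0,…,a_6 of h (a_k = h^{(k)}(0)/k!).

f: a_k = -2, -2, -10, -18, -58, -130, -362, …
g: a_k = -2, -2, -2, -2, -2, -2, -2, …
Weyl lclm of L_f,L_g ⇒ L₀ (ord ≤ 2).
h=h₀': d/dx-closure on L₀ ⇒ L.
L = (-6 - 96·x - 384·x^3 + 96·x^4) + (6 + 42·x - 24·x^2 + 144·x^3 - 372·x^4 + 96·x^5)·Dx + (-1 + 2·x - 9·x^2 + 24·x^3 + 28·x^4 - 60·x^5 + 16·x^6)·Dx^2  (order 2).
h: a_k = -4, -24, -60, -240, -660, -2184, -6188, …
ICs: h(0) = -4, h′(0) = -24.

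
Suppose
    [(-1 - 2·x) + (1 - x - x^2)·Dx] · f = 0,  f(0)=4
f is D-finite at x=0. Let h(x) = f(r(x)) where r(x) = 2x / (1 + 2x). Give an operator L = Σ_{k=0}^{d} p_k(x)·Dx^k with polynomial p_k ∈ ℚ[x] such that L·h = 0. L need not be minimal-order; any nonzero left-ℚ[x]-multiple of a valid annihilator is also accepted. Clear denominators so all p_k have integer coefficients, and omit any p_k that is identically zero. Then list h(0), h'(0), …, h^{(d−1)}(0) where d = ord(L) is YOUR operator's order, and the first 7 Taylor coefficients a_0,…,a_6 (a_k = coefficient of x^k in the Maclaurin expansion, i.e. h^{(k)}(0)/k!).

f: a_k = 4, 4, 8, 12, 20, 32, 52, …
f∘r: x↦r, Dx↦Dx/r' in L_f ⇒ L₀.
L = (2 + 12·x) + (-1 - 4·x + 8·x^3)·Dx  (order 1).
h: a_k = 4, 8, 16, 0, 64, -128, 512, …
ICs: h(0) = 4.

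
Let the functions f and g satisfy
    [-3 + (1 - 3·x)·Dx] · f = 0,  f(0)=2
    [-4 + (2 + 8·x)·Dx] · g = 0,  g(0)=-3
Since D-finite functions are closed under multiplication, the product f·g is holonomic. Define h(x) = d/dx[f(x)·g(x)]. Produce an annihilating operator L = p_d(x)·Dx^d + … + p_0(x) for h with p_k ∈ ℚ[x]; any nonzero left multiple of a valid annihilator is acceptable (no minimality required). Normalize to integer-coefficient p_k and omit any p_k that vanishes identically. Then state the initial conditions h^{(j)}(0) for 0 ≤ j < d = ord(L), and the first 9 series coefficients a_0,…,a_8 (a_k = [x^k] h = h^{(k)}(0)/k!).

f: a_k = 2, 6, 18, 54, 162, 486, 1458, 4374, 13122, …
g: a_k = -3, -6, 6, -12, 30, -84, 252, -792, 2574, …
Sym-product of L_f,L_g gives L₀ (≤ ord 1).
h=h₀': d/dx-closure on L₀ ⇒ L.
L = (26 + 180·x + 108·x^2) + (-5 - 11·x + 54·x^2 + 72·x^3)·Dx  (order 1).
h: a_k = -30, -156, -774, -2856, -11550, -38556, -146034, -459504, -1705266, …
ICs: h(0) = -30.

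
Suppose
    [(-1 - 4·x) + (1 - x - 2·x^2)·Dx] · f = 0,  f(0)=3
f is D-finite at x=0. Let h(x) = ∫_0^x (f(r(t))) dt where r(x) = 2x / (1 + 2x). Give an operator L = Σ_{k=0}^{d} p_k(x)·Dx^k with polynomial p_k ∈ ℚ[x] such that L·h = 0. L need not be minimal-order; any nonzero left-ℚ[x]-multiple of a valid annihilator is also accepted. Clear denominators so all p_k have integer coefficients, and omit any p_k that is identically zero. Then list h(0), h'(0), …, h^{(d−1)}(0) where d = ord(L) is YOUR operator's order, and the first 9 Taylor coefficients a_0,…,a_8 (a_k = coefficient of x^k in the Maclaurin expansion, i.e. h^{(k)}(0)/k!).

L = (2 + 20·x)·Dx + (-1 - 4·x + 4·x^2 + 16·x^3)·Dx^2  (order 2).
h: a_k = 0, 3, 3, 8, 0, 192/5, -64, 2304/7, -960, …
ICs: h(0) = 0, h′(0) = 3.

f: a_k = 3, 3, 9, 15, 33, 63, 129, 255, 513, …
f∘r: x↦r, Dx↦Dx/r' in L_f ⇒ L₀.
∫: right-multiply L₀ by Dx.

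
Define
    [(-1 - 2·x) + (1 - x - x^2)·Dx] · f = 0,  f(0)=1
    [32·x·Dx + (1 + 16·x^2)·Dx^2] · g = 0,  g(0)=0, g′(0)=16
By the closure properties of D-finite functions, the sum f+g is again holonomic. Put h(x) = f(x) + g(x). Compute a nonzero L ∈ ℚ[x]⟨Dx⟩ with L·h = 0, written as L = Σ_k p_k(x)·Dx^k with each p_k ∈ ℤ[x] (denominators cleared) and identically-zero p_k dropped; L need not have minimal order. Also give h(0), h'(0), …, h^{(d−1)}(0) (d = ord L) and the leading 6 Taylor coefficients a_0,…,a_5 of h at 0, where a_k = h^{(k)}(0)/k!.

L = (-64 + 256·x + 3904·x^2 + 6912·x^3 + 9696·x^4 + 1536·x^6)·Dx + (25 + 24·x - 542·x^2 + 780·x^3 + 6800·x^4 + 6560·x^5 + 768·x^6 + 1536·x^7)·Dx^2 + (-2 - 17·x - 62·x^2 - 202·x^3 - 445·x^4 + 1136·x^5 + 576·x^6 + 256·x^7 + 256·x^8)·Dx^3  (order 3).
h: a_k = 1, 17, 2, -247/3, 5, 4136/5, …
ICs: h(0) = 1, h′(0) = 17, h′′(0) = 4.

f: a_k = 1, 1, 2, 3, 5, 8, …
g: a_k = 0, 16, 0, -256/3, 0, 4096/5, …
f+g: L₀ = lclm(L_f,L_g), ord ≤ 1+2.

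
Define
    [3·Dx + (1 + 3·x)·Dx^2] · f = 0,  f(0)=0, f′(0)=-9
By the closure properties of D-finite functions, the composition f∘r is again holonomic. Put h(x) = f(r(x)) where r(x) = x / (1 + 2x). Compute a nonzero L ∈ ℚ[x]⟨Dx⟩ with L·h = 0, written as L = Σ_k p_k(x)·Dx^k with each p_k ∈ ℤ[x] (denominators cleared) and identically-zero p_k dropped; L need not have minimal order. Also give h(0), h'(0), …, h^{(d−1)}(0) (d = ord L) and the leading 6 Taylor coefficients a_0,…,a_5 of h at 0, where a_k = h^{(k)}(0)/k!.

f: a_k = 0, -9, 27/2, -27, 243/4, -729/5, …
Change of var in L_f (x↦r) gives L₀.
L = (7 + 20·x)·Dx + (1 + 7·x + 10·x^2)·Dx^2  (order 2).
h: a_k = 0, -9, 63/2, -117, 1827/4, -9279/5, …
ICs: h(0) = 0, h′(0) = -9.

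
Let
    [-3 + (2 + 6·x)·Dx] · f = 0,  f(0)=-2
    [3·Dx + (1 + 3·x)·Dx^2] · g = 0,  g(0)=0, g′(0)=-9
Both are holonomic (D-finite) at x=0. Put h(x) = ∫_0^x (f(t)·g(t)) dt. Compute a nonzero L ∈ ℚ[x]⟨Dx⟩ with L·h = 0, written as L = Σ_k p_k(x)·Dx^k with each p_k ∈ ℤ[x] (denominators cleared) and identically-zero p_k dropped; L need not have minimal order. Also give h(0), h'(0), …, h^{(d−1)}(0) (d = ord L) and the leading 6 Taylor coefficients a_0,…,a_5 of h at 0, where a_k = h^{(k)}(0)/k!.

f: a_k = -2, -3, 9/4, -27/8, 405/64, -1701/128, …
g: a_k = 0, -9, 27/2, -27, 243/4, -729/5, …
Product ⇒ symmetric product L₀, ord ≤ 2.
∫: right-multiply L₀ by Dx.
L = 9·Dx + (4 + 24·x + 36·x^2)·Dx^3  (order 3).
h: a_k = 0, 0, 9, 0, -27/16, 81/20, …
ICs: h(0) = 0, h′(0) = 0, h′′(0) = 18.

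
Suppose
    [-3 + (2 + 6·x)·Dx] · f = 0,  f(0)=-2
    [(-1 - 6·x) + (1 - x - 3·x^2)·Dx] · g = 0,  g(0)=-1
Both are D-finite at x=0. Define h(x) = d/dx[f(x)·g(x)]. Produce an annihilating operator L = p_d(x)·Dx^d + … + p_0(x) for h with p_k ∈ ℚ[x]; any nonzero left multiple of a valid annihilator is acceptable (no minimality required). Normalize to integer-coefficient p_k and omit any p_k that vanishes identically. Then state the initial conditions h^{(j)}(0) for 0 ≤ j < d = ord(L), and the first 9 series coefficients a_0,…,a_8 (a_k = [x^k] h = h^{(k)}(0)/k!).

L = (35 + 378·x + 1053·x^2 + 1350·x^3 + 1215·x^4) + (-10 - 50·x - 54·x^2 + 162·x^3 + 594·x^4 + 486·x^5)·Dx  (order 1).
h: a_k = 5, 35/2, 651/8, 3011/16, 90695/128, 388533/256, 5365703/1024, 21882851/2048, 1182832479/32768, …
ICs: h(0) = 5.

f: a_k = -2, -3, 9/4, -27/8, 405/64, -1701/128, 15309/512, -72171/1024, 2814669/16384, …
g: a_k = -1, -1, -4, -7, -19, -40, -97, -217, -508, …
L₀ := L_f ⊗_s L_g (sym. prod.), ord ≤ 1.
Derive L from L₀ (diff closure).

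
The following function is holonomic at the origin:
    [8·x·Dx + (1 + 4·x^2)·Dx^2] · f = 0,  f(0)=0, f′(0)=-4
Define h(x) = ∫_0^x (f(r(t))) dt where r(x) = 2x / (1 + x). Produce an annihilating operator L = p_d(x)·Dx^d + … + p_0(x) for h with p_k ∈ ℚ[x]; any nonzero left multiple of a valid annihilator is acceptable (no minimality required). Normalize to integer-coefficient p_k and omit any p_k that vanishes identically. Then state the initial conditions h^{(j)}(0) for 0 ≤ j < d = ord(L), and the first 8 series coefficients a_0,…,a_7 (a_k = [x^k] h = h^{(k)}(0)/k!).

f: a_k = 0, -4, 0, 16/3, 0, -64/5, 0, 256/7, …
L₀ from L_f via x↦r, Dx↦r'^{-1}Dx.
h=∫h₀ ⇒ L = L₀·Dx.
L = (2 + 34·x)·Dx^2 + (1 + 2·x + 17·x^2)·Dx^3  (order 3).
h: a_k = 0, 0, -4, 8/3, 26/3, -24, -404/15, 4888/21, …
ICs: h(0) = 0, h′(0) = 0, h′′(0) = -8.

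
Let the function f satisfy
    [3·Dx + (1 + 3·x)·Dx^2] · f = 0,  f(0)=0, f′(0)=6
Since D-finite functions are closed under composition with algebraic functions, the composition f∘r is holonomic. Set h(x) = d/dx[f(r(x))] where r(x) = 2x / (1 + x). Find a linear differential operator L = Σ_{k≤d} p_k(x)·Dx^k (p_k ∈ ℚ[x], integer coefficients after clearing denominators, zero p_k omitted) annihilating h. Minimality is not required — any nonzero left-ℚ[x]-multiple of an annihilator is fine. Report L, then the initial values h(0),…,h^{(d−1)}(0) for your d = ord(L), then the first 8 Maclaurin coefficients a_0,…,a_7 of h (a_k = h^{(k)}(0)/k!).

L = (8 + 14·x) + (1 + 8·x + 7·x^2)·Dx  (order 1).
h: a_k = 12, -96, 684, -4800, 33612, -235296, 1647084, -11529600, …
ICs: h(0) = 12.

f: a_k = 0, 6, -9, 18, -81/2, 486/5, -243, 4374/7, …
Change of var in L_f (x↦r) gives L₀.
h₀' ⇒ L via d/dx closure of L₀.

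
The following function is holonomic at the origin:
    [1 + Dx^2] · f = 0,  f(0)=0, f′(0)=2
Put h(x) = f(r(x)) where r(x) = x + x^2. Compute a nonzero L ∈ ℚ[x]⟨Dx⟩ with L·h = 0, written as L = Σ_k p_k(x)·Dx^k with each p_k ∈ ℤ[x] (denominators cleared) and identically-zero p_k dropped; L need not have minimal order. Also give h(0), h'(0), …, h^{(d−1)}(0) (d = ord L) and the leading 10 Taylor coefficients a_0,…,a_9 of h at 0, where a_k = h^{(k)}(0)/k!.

f: a_k = 0, 2, 0, -1/3, 0, 1/60, 0, -1/2520, 0, 1/181440, …
L₀ from L_f via x↦r, Dx↦r'^{-1}Dx.
L = (1 + 6·x + 12·x^2 + 8·x^3) - 2·Dx + (1 + 2·x)·Dx^2  (order 2).
h: a_k = 0, 2, 2, -1/3, -1, -59/60, -1/4, 419/2520, 59/360, 13609/181440, …
ICs: h(0) = 0, h′(0) = 2.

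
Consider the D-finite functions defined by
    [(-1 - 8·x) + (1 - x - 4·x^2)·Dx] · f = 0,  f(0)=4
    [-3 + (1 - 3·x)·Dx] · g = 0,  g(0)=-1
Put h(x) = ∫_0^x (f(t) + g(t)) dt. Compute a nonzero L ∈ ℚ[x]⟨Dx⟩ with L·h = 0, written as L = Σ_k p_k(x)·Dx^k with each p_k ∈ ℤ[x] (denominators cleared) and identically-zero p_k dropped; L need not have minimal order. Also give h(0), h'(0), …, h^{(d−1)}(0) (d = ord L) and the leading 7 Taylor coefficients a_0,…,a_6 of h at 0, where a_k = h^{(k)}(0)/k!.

L = (6 - 72·x + 144·x^2 - 144·x^3)·Dx + (4 - 84·x^2 + 252·x^3 - 288·x^4)·Dx^2 + (-1 + 8·x - 21·x^2 + 8·x^3 + 54·x^4 - 72·x^5)·Dx^3  (order 3).
h: a_k = 0, 3, 1/2, 11/3, 9/4, 7, 17/6, …
ICs: h(0) = 0, h′(0) = 3, h′′(0) = 1.

f: a_k = 4, 4, 20, 36, 116, 260, 724, …
g: a_k = -1, -3, -9, -27, -81, -243, -729, …
Sum ⇒ L₀ = lclm(L_f,L_g) in ℚ(x)⟨Dx⟩.
∫: right-multiply L₀ by Dx.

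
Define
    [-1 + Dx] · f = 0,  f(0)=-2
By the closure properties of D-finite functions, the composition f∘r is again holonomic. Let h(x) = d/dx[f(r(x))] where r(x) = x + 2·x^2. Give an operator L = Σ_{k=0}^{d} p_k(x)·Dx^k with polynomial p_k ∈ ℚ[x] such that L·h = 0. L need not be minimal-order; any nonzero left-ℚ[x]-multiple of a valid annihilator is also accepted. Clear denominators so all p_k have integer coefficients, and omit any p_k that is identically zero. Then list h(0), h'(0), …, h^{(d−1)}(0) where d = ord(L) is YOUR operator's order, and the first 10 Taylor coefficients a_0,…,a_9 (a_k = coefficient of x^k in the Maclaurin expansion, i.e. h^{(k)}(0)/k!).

L = (5 + 8·x + 16·x^2) + (-1 - 4·x)·Dx  (order 1).
h: a_k = -2, -10, -13, -73/3, -281/12, -1741/60, -1697/72, -57233/2520, -328753/20160, -2389141/181440, …
ICs: h(0) = -2.

f: a_k = -2, -2, -1, -1/3, -1/12, -1/60, -1/360, -1/2520, -1/20160, -1/181440, …
L₀ from L_f via x↦r, Dx↦r'^{-1}Dx.
h=h₀': d/dx-closure on L₀ ⇒ L.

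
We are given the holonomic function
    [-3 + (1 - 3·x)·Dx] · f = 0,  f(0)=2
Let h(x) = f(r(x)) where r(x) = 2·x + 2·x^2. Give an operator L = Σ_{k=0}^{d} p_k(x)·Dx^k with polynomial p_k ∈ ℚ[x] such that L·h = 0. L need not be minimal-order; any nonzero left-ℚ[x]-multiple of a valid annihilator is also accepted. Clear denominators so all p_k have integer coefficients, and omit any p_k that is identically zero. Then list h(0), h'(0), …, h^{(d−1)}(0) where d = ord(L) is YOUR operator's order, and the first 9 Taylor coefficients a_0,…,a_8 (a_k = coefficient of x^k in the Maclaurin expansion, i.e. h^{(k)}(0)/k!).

f: a_k = 2, 6, 18, 54, 162, 486, 1458, 4374, 13122, …
h₀=f(r): pull back L_f along r ⇒ L₀.
L = (6 + 12·x) + (-1 + 6·x + 6·x^2)·Dx  (order 1).
h: a_k = 2, 12, 84, 576, 3960, 27216, 187056, 1285632, 8836128, …
ICs: h(0) = 2.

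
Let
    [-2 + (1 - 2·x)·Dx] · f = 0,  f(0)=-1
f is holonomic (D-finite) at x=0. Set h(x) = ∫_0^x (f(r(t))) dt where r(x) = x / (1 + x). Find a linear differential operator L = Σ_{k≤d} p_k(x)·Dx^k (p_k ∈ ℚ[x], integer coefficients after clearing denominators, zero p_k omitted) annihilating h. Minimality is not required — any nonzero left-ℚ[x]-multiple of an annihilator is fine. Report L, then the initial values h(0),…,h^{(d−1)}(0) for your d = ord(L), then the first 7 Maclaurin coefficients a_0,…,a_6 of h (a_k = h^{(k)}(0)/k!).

L = 2·Dx + (-1 + x^2)·Dx^2  (order 2).
h: a_k = 0, -1, -1, -2/3, -1/2, -2/5, -1/3, …
ICs: h(0) = 0, h′(0) = -1.

f: a_k = -1, -2, -4, -8, -16, -32, -64, …
L₀ from L_f via x↦r, Dx↦r'^{-1}Dx.
∫: right-multiply L₀ by Dx.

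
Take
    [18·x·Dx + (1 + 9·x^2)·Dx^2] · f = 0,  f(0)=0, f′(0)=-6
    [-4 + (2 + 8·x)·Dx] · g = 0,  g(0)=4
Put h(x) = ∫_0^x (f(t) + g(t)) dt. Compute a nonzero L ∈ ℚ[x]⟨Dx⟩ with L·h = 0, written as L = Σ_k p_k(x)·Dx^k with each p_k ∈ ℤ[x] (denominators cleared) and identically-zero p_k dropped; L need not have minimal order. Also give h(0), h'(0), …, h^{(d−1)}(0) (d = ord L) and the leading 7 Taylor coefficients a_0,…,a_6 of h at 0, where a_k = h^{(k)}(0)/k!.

L = (-36 - 360·x + 972·x^2 + 1944·x^3)·Dx^2 + (-30 - 144·x - 18·x^2 + 3888·x^3 + 6804·x^4)·Dx^3 + (-2 + 10·x + 108·x^2 + 306·x^3 + 1134·x^4 + 1944·x^5)·Dx^4  (order 4).
h: a_k = 0, 4, 1, -8/3, 17/2, -8, 37/15, …
ICs: h(0) = 0, h′(0) = 4, h′′(0) = 2, h′′′(0) = -16.

f: a_k = 0, -6, 0, 18, 0, -486/5, 0, …
g: a_k = 4, 8, -8, 16, -40, 112, -336, …
Weyl lclm of L_f,L_g ⇒ L₀ (ord ≤ 3).
∫: right-multiply L₀ by Dx.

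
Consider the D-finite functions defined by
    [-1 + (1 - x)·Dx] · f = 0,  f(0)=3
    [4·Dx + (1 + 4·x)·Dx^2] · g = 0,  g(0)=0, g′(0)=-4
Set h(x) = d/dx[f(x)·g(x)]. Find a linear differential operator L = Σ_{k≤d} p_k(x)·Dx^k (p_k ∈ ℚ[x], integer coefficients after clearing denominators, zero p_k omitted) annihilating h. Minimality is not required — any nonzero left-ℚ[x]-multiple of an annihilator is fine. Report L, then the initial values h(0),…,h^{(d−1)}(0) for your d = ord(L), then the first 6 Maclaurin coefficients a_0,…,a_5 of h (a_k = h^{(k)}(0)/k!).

f: a_k = 3, 3, 3, 3, 3, 3, …
g: a_k = 0, -4, 8, -64/3, 64, -1024/5, …
Sym-product of L_f,L_g gives L₀ (≤ ord 2).
h=h₀': d/dx-closure on L₀ ⇒ L.
L = 16 + (-5 + 20·x)·Dx + (-1 - 3·x + 4·x^2)·Dx^2  (order 2).
h: a_k = -12, 24, -156, 560, -2372, 47208/5, …
ICs: h(0) = -12, h′(0) = 24.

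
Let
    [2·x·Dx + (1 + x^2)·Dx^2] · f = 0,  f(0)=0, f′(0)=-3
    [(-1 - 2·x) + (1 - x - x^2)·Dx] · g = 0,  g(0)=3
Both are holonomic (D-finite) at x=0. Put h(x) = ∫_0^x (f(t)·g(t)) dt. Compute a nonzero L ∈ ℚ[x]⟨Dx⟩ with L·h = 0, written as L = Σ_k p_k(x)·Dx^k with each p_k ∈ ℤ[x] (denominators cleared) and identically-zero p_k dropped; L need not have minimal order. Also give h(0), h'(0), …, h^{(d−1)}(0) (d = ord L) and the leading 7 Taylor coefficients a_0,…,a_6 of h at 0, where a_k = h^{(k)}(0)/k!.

L = (2 + 2·x + 6·x^2)·Dx + (2 + 2·x + 4·x^2 + 6·x^3)·Dx^2 + (-1 + x + x^3 + x^4)·Dx^3  (order 3).
h: a_k = 0, 0, -9/2, -3, -15/4, -24/5, -34/5, …
ICs: h(0) = 0, h′(0) = 0, h′′(0) = -9.

f: a_k = 0, -3, 0, 1, 0, -3/5, 0, …
g: a_k = 3, 3, 6, 9, 15, 24, 39, …
Product ⇒ symmetric product L₀, ord ≤ 2.
Integrate: L := L₀·Dx.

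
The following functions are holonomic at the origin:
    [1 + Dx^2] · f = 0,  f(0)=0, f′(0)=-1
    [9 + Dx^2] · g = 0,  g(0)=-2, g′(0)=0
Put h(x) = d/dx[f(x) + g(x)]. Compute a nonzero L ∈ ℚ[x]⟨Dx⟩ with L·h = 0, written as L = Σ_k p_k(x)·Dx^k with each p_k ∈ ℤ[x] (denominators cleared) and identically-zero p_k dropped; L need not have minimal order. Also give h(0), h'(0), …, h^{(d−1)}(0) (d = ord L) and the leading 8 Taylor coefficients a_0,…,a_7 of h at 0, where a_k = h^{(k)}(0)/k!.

L = 9 + 10·Dx^2 + Dx^4  (order 4).
h: a_k = -1, 18, 1/2, -27, -1/24, 243/20, 1/720, -729/280, …
ICs: h(0) = -1, h′(0) = 18, h′′(0) = 1, h′′′(0) = -162.

f: a_k = 0, -1, 0, 1/6, 0, -1/120, 0, 1/5040, …
g: a_k = -2, 0, 9, 0, -27/4, 0, 81/40, 0, …
f+g: L₀ = lclm(L_f,L_g), ord ≤ 2+2.
h=h₀': d/dx-closure on L₀ ⇒ L.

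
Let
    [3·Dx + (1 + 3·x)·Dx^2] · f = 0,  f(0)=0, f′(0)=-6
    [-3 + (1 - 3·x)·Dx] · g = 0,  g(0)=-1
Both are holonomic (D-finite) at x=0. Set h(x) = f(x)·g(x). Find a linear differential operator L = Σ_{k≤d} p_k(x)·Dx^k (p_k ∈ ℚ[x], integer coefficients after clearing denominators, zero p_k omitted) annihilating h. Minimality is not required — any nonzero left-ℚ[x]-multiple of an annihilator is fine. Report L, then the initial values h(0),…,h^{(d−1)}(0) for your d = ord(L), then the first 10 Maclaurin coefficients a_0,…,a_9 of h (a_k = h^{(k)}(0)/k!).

f: a_k = 0, -6, 9, -18, 81/2, -486/5, 243, -4374/7, 6561/4, -4374, …
g: a_k = -1, -3, -9, -27, -81, -243, -729, -2187, -6561, -19683, …
h₀=f·g: eliminate ⇒ L₀, order ≤ 2·1.
L = 9 + (3 + 27·x)·Dx + (-1 + 9·x^2)·Dx^2  (order 2).
h: a_k = 0, 6, 9, 45, 189/2, 3807/10, 8991/10, 232551/70, 1165671/140, 4109373/140, …
ICs: h(0) = 0, h′(0) = 6.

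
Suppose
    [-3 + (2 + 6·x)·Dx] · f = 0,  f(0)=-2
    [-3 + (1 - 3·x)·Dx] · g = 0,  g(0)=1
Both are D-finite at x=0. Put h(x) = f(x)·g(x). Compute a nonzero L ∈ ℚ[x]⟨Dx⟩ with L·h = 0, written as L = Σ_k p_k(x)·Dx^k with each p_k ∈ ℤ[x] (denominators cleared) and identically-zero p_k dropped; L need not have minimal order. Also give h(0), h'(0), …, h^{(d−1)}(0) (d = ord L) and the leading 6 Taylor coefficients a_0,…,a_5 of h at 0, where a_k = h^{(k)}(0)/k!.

f: a_k = -2, -3, 9/4, -27/8, 405/64, -1701/128, …
g: a_k = 1, 3, 9, 27, 81, 243, …
Product ⇒ symmetric product L₀, ord ≤ 1.
L = (9 + 9·x) + (-2 + 18·x^2)·Dx  (order 1).
h: a_k = -2, -9, -99/4, -621/8, -14499/64, -88695/128, …
ICs: h(0) = -2.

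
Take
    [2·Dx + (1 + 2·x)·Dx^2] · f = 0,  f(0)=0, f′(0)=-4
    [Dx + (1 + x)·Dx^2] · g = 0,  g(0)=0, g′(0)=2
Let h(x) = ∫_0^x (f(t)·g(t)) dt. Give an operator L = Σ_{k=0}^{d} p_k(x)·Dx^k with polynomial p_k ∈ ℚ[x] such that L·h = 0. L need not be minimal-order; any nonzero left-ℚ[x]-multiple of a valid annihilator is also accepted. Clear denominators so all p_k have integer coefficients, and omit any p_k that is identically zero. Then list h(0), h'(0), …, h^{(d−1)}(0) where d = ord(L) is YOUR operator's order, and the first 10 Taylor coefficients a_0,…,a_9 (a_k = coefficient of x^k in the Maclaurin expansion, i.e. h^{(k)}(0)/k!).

L = (20 + 48·x + 32·x^2)·Dx^2 + (66 + 268·x + 360·x^2 + 160·x^3)·Dx^3 + (32 + 180·x + 372·x^2 + 336·x^3 + 112·x^4)·Dx^4 + (3 + 22·x + 63·x^2 + 88·x^3 + 60·x^4 + 16·x^5)·Dx^5  (order 5).
h: a_k = 0, 0, 0, -8/3, 3, -52/15, 13/3, -262/45, 83/10, -2344/189, …
ICs: h(0) = 0, h′(0) = 0, h′′(0) = 0, h′′′(0) = -16, h′′′′(0) = 72.

f: a_k = 0, -4, 4, -16/3, 8, -64/5, 64/3, -256/7, 64, -1024/9, …
g: a_k = 0, 2, -1, 2/3, -1/2, 2/5, -1/3, 2/7, -1/4, 2/9, …
Sym-product of L_f,L_g gives L₀ (≤ ord 4).
∫: right-multiply L₀ by Dx.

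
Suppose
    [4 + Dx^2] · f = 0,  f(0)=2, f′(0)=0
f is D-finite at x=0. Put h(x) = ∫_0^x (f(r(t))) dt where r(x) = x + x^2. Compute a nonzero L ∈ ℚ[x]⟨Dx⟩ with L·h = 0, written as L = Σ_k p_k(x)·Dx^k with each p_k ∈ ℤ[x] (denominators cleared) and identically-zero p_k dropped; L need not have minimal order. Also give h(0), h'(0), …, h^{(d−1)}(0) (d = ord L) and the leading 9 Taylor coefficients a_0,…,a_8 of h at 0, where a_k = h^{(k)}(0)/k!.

f: a_k = 2, 0, -4, 0, 4/3, 0, -8/45, 0, 4/315, …
Substitute x→r, Dx→(1/r')Dx; clear ⇒ L₀.
h=∫h₀ ⇒ L = L₀·Dx.
L = (4 + 24·x + 48·x^2 + 32·x^3)·Dx - 2·Dx^2 + (1 + 2·x)·Dx^3  (order 3).
h: a_k = 0, 2, 0, -4/3, -2, -8/15, 8/9, 352/315, 8/15, …
ICs: h(0) = 0, h′(0) = 2, h′′(0) = 0.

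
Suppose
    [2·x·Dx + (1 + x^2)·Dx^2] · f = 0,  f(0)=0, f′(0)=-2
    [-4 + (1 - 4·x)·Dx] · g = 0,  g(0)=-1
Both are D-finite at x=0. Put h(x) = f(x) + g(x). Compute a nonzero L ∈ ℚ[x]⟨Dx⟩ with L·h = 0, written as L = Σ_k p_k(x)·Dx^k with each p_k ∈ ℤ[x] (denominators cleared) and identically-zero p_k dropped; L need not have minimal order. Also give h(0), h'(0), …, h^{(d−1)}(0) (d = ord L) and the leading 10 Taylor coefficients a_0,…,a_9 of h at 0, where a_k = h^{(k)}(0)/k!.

f: a_k = 0, -2, 0, 2/3, 0, -2/5, 0, 2/7, 0, -2/9, …
g: a_k = -1, -4, -16, -64, -256, -1024, -4096, -16384, -65536, -262144, …
Sum ⇒ L₀ = lclm(L_f,L_g) in ℚ(x)⟨Dx⟩.
L = (8 - 128·x - 24·x^2)·Dx + (-49 + 8·x - 109·x^2 - 24·x^3)·Dx^2 + (4 - 15·x - 15·x^3 - 4·x^4)·Dx^3  (order 3).
h: a_k = -1, -6, -16, -190/3, -256, -5122/5, -4096, -114686/7, -65536, -2359298/9, …
ICs: h(0) = -1, h′(0) = -6, h′′(0) = -32.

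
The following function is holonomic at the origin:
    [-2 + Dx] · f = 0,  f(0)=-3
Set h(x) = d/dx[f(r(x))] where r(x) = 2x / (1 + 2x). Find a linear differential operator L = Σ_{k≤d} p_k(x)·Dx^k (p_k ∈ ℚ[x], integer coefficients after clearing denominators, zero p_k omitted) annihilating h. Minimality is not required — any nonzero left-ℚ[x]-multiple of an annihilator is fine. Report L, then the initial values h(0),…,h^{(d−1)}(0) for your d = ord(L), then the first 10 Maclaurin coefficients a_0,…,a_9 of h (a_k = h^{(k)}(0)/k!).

f: a_k = -3, -6, -6, -4, -2, -4/5, -4/15, -8/105, -2/105, -4/945, …
L₀ from L_f via x↦r, Dx↦r'^{-1}Dx.
h₀' ⇒ L via d/dx closure of L₀.
L = -8·x + (-1 - 4·x - 4·x^2)·Dx  (order 1).
h: a_k = -12, 0, 48, -128, 192, -512/5, -1280/3, 65536/35, -72704/15, 9207808/945, …
ICs: h(0) = -12.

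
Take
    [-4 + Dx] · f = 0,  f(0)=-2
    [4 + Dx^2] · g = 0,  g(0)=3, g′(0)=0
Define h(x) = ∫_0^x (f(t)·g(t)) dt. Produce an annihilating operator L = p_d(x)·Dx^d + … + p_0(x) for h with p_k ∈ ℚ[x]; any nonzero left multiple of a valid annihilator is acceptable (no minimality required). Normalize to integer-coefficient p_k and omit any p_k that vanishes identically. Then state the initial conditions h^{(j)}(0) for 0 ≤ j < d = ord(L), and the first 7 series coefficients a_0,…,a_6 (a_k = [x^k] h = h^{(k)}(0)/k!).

L = 20·Dx - 8·Dx^2 + Dx^3  (order 3).
h: a_k = 0, -6, -12, -12, -4, 28/5, 152/15, …
ICs: h(0) = 0, h′(0) = -6, h′′(0) = -24.

f: a_k = -2, -8, -16, -64/3, -64/3, -256/15, -512/45, …
g: a_k = 3, 0, -6, 0, 2, 0, -4/15, …
h₀=f·g: eliminate ⇒ L₀, order ≤ 1·2.
h=∫₀ˣh₀: take L = L₀·Dx.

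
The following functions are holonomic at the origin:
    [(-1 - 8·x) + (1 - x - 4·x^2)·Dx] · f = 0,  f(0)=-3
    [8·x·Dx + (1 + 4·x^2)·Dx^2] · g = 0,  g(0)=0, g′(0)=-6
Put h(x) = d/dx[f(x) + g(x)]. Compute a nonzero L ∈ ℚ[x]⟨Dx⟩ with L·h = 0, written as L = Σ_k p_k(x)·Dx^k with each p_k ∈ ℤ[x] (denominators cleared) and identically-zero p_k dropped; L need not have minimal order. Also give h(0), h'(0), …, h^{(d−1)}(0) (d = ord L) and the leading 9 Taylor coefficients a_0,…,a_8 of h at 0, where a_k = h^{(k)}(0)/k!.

f: a_k = -3, -3, -15, -27, -87, -195, -543, -1323, -3495, …
g: a_k = 0, -6, 0, 8, 0, -96/5, 0, 384/7, 0, …
Weyl lclm of L_f,L_g ⇒ L₀ (ord ≤ 3).
Differentiate: ansatz ord ≤ ord L₀ ⇒ L.
L = (-40 + 160·x + 2272·x^2 + 4608·x^3 + 16896·x^4 + 6144·x^6) + (31 + 264·x + 364·x^2 + 2208·x^3 + 4160·x^4 + 12800·x^5 + 768·x^6 + 6144·x^7)·Dx + (-5 - 11·x - 80·x^2 + 116·x^3 + 80·x^4 + 704·x^5 + 1536·x^6 + 256·x^7 + 1024·x^8)·Dx^2  (order 2).
h: a_k = -9, -30, -57, -348, -1071, -3258, -8877, -27960, -80619, …
ICs: h(0) = -9, h′(0) = -30.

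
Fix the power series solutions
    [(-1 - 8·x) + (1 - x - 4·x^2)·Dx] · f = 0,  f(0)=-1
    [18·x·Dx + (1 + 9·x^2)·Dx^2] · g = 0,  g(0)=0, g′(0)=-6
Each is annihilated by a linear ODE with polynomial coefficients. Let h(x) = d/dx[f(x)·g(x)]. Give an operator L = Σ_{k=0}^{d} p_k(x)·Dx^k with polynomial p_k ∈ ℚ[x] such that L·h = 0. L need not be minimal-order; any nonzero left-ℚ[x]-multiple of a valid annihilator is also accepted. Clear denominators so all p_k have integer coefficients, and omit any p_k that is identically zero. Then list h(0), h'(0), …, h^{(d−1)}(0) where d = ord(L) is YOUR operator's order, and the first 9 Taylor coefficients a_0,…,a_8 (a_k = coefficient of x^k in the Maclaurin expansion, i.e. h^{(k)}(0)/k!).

f: a_k = -1, -1, -5, -9, -29, -65, -181, -441, -1165, …
g: a_k = 0, -6, 0, 18, 0, -486/5, 0, 4374/7, 0, …
h₀=f·g: eliminate ⇒ L₀, order ≤ 1·2.
h₀' ⇒ L via d/dx closure of L₀.
L = (6 + 5022·x^2 + 7776·x^3 + 46656·x^4) + (21 + 186·x + 297·x^2 + 1710·x^3 + 7776·x^4 + 31104·x^5)·Dx + (-4 - 5·x - 119·x^2 + 99·x^3 - 315·x^4 + 1296·x^5 + 3888·x^6)·Dx^2  (order 2).
h: a_k = 6, 12, 36, 144, 906, 9756/5, 2976, 483264/35, 2457162/35, …
ICs: h(0) = 6, h′(0) = 12.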